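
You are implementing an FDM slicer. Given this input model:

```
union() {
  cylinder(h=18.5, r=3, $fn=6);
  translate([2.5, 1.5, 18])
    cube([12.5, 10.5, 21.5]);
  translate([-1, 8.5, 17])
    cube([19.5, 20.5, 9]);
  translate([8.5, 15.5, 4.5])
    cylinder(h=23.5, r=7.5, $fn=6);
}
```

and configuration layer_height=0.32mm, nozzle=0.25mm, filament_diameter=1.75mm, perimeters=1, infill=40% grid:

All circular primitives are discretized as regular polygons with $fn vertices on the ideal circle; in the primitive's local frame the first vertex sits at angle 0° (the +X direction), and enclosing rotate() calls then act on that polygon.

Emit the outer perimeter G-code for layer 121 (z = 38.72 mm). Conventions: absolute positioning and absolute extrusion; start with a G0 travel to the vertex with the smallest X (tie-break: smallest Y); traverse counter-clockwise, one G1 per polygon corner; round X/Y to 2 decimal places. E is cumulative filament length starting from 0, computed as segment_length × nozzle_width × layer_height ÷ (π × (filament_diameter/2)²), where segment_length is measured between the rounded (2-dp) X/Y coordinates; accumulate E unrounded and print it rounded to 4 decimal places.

G0 X2.50 Y1.50 Z38.72
G1 X15.00 Y1.50 E0.4158
G1 X15.00 Y12.00 E0.7650
G1 X2.50 Y12.00 E1.1807
G1 X2.50 Y1.50 E1.5300

At z = 38.72 mm: the cylinder is not intersected at this z (z outside [0, 18.5]); the 12.5×10.5 cube at (2.5, 1.5) contributes its full rectangle; the cube at (-1, 8.5) is not intersected at this z (z outside [17, 26]); the cylinder at (8.5, 15.5) is absent (z outside [4.5, 28]); Taking the union: only the 12.5×10.5 cube at (2.5, 1.5) is present, so the union is just that shape — 1 connected region. The outline is a single polygon with 4 vertices. Extrusion per mm of travel: 0.25 × 0.32 / (π × 0.875²) = 0.033260. Accumulating E over each segment gives final E = 1.5300.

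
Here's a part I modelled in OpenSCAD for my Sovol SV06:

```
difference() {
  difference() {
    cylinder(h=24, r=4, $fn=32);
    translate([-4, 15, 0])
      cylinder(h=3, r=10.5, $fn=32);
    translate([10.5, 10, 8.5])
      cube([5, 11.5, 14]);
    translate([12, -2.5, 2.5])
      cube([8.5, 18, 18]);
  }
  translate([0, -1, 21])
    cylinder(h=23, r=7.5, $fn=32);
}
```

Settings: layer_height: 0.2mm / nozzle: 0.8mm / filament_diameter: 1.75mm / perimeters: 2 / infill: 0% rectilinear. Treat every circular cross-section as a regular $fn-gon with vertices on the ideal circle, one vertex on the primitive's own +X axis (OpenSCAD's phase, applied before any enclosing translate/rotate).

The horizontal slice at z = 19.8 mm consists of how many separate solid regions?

At z = 19.8 mm: the r=4 cylinder gives a regular 32-gon of circumradius 4 (constant along its height); the cylinder at (-4, 15) is absent (z outside [0, 3]); the cube at (10.5, 10) (footprint 5×11.5) is included at this height; the cube at (12, -2.5) is present — its section is the full 8.5×18 rectangle; After the difference (first − rest): starting from the r=4 cylinder, the 5×11.5 cube at (10.5, 10) misses the remaining region (no effect); the 8.5×18 cube at (12, -2.5) misses the remaining region (no effect) — 1 connected region; the cylinder at (0, -1) is not intersected at this z (z outside [21, 44]); Subtracting the remaining from the first: none of the subtracted shapes is present at this height, so that combined region is unchanged — 1 connected region. The result has 1 disconnected region.

1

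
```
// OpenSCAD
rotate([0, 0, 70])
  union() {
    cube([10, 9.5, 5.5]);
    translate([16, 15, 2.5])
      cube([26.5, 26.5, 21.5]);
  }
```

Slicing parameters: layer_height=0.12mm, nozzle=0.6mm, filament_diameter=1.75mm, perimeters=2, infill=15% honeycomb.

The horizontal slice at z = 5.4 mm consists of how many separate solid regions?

At z = 5.4 mm: the 10×9.5 cube contributes its full rectangle; the cube at (16, 15) (footprint 26.5×26.5) is included at this height; Taking the union: the 2 present regions are separate (no shared area or edge), so areas and boundary lengths simply add and each stays a separate island — 2 connected regions; (whole slice rotated 70° about Z — lengths, areas and connectivity unchanged). The result has 2 disconnected regions.

2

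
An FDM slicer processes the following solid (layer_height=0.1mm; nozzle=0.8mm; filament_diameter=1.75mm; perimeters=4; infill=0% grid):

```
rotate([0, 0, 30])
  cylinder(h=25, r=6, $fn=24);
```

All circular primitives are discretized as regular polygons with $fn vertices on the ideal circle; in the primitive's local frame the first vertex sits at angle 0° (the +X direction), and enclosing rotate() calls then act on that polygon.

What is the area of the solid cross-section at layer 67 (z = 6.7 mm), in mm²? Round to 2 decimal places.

111.81 mm²

At z = 6.7 mm: the r=6 cylinder gives a regular 24-gon of circumradius 6 (constant along its height) (area = (24/2)·6.000²·sin(360°/24) = 111.81 mm²); (rotated 30° about Z; rotation is an isometry so areas/perimeters/island counts are preserved). Overall, the cross-section is a single solid region. Net area = 111.81 mm².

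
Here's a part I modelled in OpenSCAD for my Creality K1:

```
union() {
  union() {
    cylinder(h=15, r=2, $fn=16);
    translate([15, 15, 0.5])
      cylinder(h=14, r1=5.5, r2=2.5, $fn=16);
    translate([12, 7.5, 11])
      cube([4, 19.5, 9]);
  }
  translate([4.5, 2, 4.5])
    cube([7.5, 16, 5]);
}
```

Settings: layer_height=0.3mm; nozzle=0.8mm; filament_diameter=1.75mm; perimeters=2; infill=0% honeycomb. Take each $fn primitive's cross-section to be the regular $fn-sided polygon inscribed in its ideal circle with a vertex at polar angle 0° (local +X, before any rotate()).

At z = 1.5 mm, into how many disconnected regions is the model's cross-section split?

2

At z = 1.5 mm: the r=2 cylinder gives a regular 16-gon of circumradius 2 (constant along its height); the cone at (15, 15) (r1=5.5→r2=2.5) has section circumradius 5.286 here — a regular 16-gon; the cube at (12, 7.5) does not reach this height (z outside [11, 20]); Taking the union: the 2 present regions are separate (no shared area or edge), so areas and boundary lengths simply add and each stays a separate island — 2 connected regions; the cube at (4.5, 2) does not reach this height (z outside [4.5, 9.5]); Merging all regions: only that combined region is present, so the union is just that shape — 2 connected regions. The result has 2 disconnected regions.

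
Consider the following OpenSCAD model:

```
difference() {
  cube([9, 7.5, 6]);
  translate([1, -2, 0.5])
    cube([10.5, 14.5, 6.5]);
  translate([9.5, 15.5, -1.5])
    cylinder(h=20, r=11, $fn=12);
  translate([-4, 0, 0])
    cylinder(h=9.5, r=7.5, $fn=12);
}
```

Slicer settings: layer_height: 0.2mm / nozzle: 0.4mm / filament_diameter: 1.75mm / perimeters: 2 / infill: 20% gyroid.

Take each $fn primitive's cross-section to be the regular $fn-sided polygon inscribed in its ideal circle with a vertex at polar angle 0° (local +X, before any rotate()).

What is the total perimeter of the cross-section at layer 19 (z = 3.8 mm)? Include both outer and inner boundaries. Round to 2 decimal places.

At z = 3.8 mm: the cube (footprint 9×7.5) is included at this height (perimeter 33.00 mm); the 10.5×14.5 cube at (1, -2) contributes its full rectangle (perimeter 50.00 mm); the cylinder at (9.5, 15.5): section is a regular 12-gon, circumradius r=11 (perimeter = 2·12·11.000·sin(180°/12) = 68.33 mm); the cylinder at (-4, 0): section is a regular 12-gon, circumradius r=7.5 (perimeter = 2·12·7.500·sin(180°/12) = 46.59 mm); After the difference (first − rest): starting from the 9×7.5 cube, the 10.5×14.5 cube at (1, -2) partially overlaps it — only the 60.00 mm² overlap (of its 152.25 mm²) is removed, clipping the outline; the r=11 cylinder at (9.5, 15.5) misses the remaining region (no effect); the r=7.5 cylinder at (-4, 0) partially overlaps it — only the 5.75 mm² overlap (of its 168.75 mm²) is removed, clipping the outline — boundary = 5.92 mm. Overall, the cross-section is a single solid region. Total boundary length (outer) = 5.92 mm.

5.92 mm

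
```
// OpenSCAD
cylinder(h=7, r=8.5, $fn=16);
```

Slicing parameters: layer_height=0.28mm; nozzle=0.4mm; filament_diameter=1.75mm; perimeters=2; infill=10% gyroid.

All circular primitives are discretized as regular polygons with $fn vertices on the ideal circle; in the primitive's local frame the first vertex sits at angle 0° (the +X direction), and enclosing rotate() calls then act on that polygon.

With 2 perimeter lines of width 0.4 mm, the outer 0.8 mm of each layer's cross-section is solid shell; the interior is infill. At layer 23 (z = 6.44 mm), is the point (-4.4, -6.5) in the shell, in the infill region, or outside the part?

shell

At z = 6.44 mm: the r=8.5 cylinder gives a regular 16-gon of circumradius 8.5 (constant along its height). Overall, the cross-section is a single solid region. The nearest boundary edge runs (-6.01, -6.01)→(-3.25, -7.85); distance from the point to it = 0.49 mm. The point is inside the cross-section, 0.49 mm from the nearest boundary — within the 0.8 mm shell band (2 × 0.4).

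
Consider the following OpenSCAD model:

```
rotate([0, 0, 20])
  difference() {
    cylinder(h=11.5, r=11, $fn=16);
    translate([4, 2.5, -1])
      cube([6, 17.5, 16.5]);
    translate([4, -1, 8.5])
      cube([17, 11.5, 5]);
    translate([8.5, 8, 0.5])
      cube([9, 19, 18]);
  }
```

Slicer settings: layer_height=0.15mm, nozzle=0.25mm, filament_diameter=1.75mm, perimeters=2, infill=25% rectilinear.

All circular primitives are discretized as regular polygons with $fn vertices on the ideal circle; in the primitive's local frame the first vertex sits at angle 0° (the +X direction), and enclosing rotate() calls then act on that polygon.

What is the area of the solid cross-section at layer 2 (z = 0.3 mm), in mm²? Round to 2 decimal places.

337.70 mm²

At z = 0.3 mm: the r=11 cylinder gives a regular 16-gon of circumradius 11 (constant along its height) (area = (16/2)·11.000²·sin(360°/16) = 370.44 mm²); the 6×17.5 cube at (4, 2.5) contributes its full rectangle (area 105.00 mm²); the cube at (4, -1) is absent (z outside [8.5, 13.5]); the cube at (8.5, 8) is not intersected at this z (z outside [0.5, 18.5]); Taking the first minus the rest: starting from the r=11 cylinder (370.44 mm²), the 6×17.5 cube at (4, 2.5) partially overlaps it — only the 32.73 mm² overlap (of its 105.00 mm²) is removed, clipping the outline — area = 337.70 mm²; (whole slice rotated 20° about Z — lengths, areas and connectivity unchanged). Overall, the cross-section is a single solid region. Net area = 337.70 mm².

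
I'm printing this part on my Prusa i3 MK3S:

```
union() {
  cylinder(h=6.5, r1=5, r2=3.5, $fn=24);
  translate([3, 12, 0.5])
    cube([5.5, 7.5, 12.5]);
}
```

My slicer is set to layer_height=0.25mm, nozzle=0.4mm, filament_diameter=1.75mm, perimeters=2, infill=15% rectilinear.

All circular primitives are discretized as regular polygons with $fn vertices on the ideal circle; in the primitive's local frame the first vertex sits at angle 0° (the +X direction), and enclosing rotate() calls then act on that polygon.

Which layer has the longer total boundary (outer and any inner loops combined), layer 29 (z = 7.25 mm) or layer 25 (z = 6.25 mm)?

layer 25 (z = 6.25 mm)

Layer 29 (z = 7.25): the cone is not intersected at this z (z outside [0, 6.5]); the cube at (3, 12) (footprint 5.5×7.5) is included at this height (perimeter 26.00 mm); Taking the union: only the 5.5×7.5 cube at (3, 12) is present, so the union is just that shape — boundary = 26.00 mm. So its perimeter = 26.00 mm. Layer 25 (z = 6.25): the cone (r1=5→r2=3.5) has section circumradius 3.558 here — a regular 24-gon (perimeter = 2·24·3.558·sin(180°/24) = 22.29 mm); the cube at (3, 12) (footprint 5.5×7.5) is included at this height (perimeter 26.00 mm); Merging all regions: the 2 present regions are separate (no shared area or edge), so areas and boundary lengths simply add and each stays a separate island — boundary = 48.29 mm. So its perimeter = 48.29 mm. Layer 25 is larger (48.29 vs 26.00 mm).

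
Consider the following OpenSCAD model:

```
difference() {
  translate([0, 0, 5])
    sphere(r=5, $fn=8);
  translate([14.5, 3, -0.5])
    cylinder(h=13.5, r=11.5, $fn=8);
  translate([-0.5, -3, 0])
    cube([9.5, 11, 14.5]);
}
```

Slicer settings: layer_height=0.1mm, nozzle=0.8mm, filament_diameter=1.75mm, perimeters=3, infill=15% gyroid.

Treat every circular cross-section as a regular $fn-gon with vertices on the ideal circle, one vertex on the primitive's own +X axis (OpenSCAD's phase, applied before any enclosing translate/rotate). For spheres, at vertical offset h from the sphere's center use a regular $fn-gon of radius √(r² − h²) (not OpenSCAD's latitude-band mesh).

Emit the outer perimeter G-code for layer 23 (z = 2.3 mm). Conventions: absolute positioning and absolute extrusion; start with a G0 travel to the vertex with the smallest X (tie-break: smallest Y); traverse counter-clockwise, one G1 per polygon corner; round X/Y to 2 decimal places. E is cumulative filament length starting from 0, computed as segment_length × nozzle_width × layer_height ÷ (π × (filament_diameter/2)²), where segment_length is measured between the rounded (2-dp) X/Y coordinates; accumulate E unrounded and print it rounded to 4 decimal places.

G0 X-4.21 Y0.00 Z2.30
G1 X-2.98 Y-2.98 E0.1072
G1 X0.00 Y-4.21 E0.2145
G1 X2.92 Y-3.00 E0.3196
G1 X-0.50 Y-3.00 E0.4333
G1 X-0.50 Y4.00 E0.6662
G1 X-2.98 Y2.98 E0.7553
G1 X-4.21 Y0.00 E0.8626

At z = 2.3 mm: the sphere: section is a regular 8-gon, circumradius = √(r²−h²) = √(5²−2.7²) = 4.208; the r=11.5 cylinder at (14.5, 3) contributes a regular 8-gon of circumradius 11.5; the cube at (-0.5, -3) is present — its section is the full 9.5×11 rectangle; Taking the first minus the rest: starting from the r=5 sphere, the r=11.5 cylinder at (14.5, 3) misses the remaining region (no effect); the 9.5×11 cube at (-0.5, -3) partially overlaps it — only the 26.84 mm² overlap (of its 104.50 mm²) is removed, clipping the outline — 1 connected region. The outline is a single polygon with 7 vertices. Extrusion per mm of travel: 0.8 × 0.1 / (π × 0.875²) = 0.033260. Accumulating E over each segment gives final E = 0.8626.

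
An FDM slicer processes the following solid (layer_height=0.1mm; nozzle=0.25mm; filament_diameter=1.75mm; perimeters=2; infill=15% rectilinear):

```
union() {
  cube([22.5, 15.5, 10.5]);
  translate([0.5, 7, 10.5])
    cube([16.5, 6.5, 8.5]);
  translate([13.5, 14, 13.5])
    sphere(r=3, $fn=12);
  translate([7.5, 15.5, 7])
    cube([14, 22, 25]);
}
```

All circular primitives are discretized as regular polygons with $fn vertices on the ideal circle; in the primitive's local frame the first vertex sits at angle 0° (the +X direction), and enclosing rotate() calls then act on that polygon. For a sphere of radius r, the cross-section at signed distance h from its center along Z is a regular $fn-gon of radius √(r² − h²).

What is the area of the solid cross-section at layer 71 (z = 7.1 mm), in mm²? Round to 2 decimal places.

656.75 mm²

At z = 7.1 mm: the cube (footprint 22.5×15.5) is included at this height (area 348.75 mm²); the cube at (0.5, 7) does not reach this height (z outside [10.5, 19]); the sphere at (13.5, 14) is not intersected at this z (|z−center|=6.400 > r=3); the cube at (7.5, 15.5) (footprint 14×22) is included at this height (area 308.00 mm²); Merging all regions: the 2 present regions share edge segments without overlapping in area, so areas simply add but the touching pieces fuse into one outline (the shared edge portions become interior and drop out of the boundary) — area = 656.75 mm². Overall, the cross-section is a single solid region. Net area = 656.75 mm².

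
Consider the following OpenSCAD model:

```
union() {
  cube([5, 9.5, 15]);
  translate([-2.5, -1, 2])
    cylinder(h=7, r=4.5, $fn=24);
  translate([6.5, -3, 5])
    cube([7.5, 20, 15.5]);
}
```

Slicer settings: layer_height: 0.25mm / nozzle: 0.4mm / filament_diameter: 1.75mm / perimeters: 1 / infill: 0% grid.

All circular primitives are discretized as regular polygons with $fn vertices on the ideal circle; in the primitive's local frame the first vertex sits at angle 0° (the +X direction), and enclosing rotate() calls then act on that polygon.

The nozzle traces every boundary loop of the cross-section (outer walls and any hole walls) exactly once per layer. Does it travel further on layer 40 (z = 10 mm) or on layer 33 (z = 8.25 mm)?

layer 33 (z = 8.25 mm)

Layer 40 (z = 10): the cube is present — its section is the full 5×9.5 rectangle (perimeter 29.00 mm); the cylinder at (-2.5, -1) is absent (z outside [2, 9]); the cube at (6.5, -3) is present — its section is the full 7.5×20 rectangle (perimeter 55.00 mm); Taking the union: the 2 present regions are separate (no shared area or edge), so areas and boundary lengths simply add and each stays a separate island — boundary = 84.00 mm. So its perimeter = 84.00 mm. Layer 33 (z = 8.25): the cube (footprint 5×9.5) is included at this height (perimeter 29.00 mm); the cylinder at (-2.5, -1): section is a regular 24-gon, circumradius r=4.5 (perimeter = 2·24·4.500·sin(180°/24) = 28.19 mm); the cube at (6.5, -3) (footprint 7.5×20) is included at this height (perimeter 55.00 mm); Merging all regions: the regions partially overlap (shared area 3.21 mm²), so the edge portions inside another operand are dropped and the merged outline is re-measured after clipping — boundary = 104.24 mm. So its perimeter = 104.24 mm. Layer 33 is larger (104.24 vs 84.00 mm).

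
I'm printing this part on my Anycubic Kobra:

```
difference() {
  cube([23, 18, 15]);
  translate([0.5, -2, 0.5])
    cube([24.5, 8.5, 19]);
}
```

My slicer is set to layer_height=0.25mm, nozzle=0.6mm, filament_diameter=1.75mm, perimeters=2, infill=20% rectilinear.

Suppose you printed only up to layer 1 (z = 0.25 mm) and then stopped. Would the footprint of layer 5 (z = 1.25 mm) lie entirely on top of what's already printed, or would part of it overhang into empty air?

entirely on top

Compare the two slices. At z = 0.25: the 23×18 cube contributes its full rectangle (area 414.00 mm²); the cube at (0.5, -2) is absent (z outside [0.5, 19.5]); Taking the first minus the rest: none of the subtracted shapes is present at this height, so the 23×18 cube is unchanged — area = 414.00 mm². At z = 1.25: the cube (footprint 23×18) is included at this height (area 414.00 mm²); the cube at (0.5, -2) (footprint 24.5×8.5) is included at this height (area 208.25 mm²); Taking the first minus the rest: starting from the 23×18 cube (414.00 mm²), the 24.5×8.5 cube at (0.5, -2) partially overlaps it — only the 146.25 mm² overlap (of its 208.25 mm²) is removed, clipping the outline — area = 267.75 mm². Checking containment: the cross-section at z = 1.25 is a subset of the cross-section at z = 0.25.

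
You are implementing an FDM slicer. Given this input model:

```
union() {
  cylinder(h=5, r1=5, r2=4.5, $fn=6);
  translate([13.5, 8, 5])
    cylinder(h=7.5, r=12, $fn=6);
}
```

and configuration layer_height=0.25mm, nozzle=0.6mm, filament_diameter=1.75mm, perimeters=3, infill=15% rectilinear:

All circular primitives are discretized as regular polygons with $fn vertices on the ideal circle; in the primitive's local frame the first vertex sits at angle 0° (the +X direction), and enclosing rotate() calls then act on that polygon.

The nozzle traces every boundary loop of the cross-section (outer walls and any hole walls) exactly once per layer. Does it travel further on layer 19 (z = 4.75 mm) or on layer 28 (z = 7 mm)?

layer 28 (z = 7 mm)

Layer 19 (z = 4.75): the cone (r1=5→r2=4.5) has section circumradius 4.525 here — a regular 6-gon (perimeter = 2·6·4.525·sin(180°/6) = 27.15 mm); the cylinder at (13.5, 8) is absent (z outside [5, 12.5]); Taking the union: only the cone is present, so the union is just that shape — boundary = 27.15 mm. So its perimeter = 27.15 mm. Layer 28 (z = 7): the cone is not intersected at this z (z outside [0, 5]); the r=12 cylinder at (13.5, 8) gives a regular 6-gon of circumradius 12 (constant along its height) (perimeter = 2·6·12.000·sin(180°/6) = 72.00 mm); Merging all regions: only the r=12 cylinder at (13.5, 8) is present, so the union is just that shape — boundary = 72.00 mm. So its perimeter = 72.00 mm. Layer 28 is larger (72.00 vs 27.15 mm).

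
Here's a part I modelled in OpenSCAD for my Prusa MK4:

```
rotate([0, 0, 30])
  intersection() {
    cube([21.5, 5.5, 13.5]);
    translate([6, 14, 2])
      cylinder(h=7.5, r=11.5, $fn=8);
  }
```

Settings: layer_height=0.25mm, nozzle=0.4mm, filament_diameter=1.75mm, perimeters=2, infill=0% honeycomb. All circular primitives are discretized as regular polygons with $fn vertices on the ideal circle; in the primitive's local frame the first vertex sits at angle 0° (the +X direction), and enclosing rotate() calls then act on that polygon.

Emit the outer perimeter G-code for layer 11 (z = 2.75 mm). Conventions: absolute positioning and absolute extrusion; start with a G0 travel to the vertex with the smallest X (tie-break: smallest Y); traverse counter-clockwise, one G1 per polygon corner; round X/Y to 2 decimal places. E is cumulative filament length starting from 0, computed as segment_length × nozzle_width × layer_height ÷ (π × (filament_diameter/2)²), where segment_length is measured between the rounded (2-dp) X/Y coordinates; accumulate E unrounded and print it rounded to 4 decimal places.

G0 X-2.75 Y4.76 Z2.75
G1 X-2.49 Y4.32 E0.0212
G1 X3.95 Y5.17 E0.2913
G1 X8.72 Y11.38 E0.6169
G1 X-2.75 Y4.76 E1.1675

At z = 2.75 mm: the cube is present — its section is the full 21.5×5.5 rectangle; the cylinder at (6, 14): section is a regular 8-gon, circumradius r=11.5; After intersecting: the r=11.5 cylinder at (6, 14) partially overlaps the 21.5×5.5 cube; clipping to the common part keeps 21.41 mm² — 1 connected region; (rotated 30° about Z; rotation is an isometry so areas/perimeters/island counts are preserved). The outline is a single polygon with 4 vertices. Extrusion per mm of travel: 0.4 × 0.25 / (π × 0.875²) = 0.041575. Accumulating E over each segment gives final E = 1.1675.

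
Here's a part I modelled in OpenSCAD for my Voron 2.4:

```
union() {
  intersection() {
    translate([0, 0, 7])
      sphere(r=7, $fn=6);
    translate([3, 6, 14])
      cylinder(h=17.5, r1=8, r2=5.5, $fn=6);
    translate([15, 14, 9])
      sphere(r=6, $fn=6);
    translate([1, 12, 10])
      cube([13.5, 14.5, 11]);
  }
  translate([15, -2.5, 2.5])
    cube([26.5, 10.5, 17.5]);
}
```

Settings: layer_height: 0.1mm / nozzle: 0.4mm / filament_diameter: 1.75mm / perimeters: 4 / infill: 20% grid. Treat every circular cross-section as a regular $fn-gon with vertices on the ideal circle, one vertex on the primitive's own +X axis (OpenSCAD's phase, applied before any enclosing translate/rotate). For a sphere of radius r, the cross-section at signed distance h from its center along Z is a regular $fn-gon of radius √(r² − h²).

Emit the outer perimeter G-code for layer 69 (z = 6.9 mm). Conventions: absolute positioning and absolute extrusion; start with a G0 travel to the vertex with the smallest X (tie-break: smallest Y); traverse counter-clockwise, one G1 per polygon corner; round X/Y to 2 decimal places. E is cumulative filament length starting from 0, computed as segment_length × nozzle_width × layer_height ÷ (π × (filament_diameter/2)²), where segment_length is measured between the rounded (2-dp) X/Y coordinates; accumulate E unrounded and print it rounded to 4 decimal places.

G0 X15.00 Y-2.50 Z6.90
G1 X41.50 Y-2.50 E0.4407
G1 X41.50 Y8.00 E0.6153
G1 X15.00 Y8.00 E1.0560
G1 X15.00 Y-2.50 E1.2306

At z = 6.9 mm: the sphere: section is a regular 6-gon, circumradius = √(r²−h²) = √(7²−0.1²) = 6.999; the cone at (3, 6) does not reach this height (z outside [14, 31.5]); the r=6 sphere at (15, 14) slices to a regular 6-gon of circumradius 5.620 (√(r²−h²) with h=2.1 from center); the cube at (1, 12) is not intersected at this z (z outside [10, 21]); After intersecting: at least one operand is absent at this height, so nothing remains; the cube at (15, -2.5) (footprint 26.5×10.5) is included at this height; Merging all regions: only the 26.5×10.5 cube at (15, -2.5) is present, so the union is just that shape — 1 connected region. The outline is a single polygon with 4 vertices. Extrusion per mm of travel: 0.4 × 0.1 / (π × 0.875²) = 0.016630. Accumulating E over each segment gives final E = 1.2306.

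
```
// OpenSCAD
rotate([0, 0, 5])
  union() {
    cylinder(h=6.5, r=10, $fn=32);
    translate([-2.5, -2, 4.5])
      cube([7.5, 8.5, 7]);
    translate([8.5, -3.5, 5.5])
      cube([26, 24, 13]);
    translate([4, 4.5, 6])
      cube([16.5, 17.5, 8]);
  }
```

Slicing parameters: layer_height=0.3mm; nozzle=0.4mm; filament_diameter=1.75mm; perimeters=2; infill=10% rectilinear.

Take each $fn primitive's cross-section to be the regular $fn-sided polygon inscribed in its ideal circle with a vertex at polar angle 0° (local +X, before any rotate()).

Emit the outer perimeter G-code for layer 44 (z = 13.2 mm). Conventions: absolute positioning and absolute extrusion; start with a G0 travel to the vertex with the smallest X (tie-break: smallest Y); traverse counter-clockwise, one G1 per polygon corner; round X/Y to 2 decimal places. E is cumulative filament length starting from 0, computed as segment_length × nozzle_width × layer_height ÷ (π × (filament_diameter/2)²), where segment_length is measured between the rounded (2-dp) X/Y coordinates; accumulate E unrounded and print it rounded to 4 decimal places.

At z = 13.2 mm: the cylinder is not intersected at this z (z outside [0, 6.5]); the cube at (-2.5, -2) is not intersected at this z (z outside [4.5, 11.5]); the 26×24 cube at (8.5, -3.5) contributes its full rectangle; the cube at (4, 4.5) (footprint 16.5×17.5) is included at this height; Merging all regions: the regions partially overlap (shared area 192.00 mm²), so overlapping operands fuse into one piece — 1 connected region; (rotated 5° about Z; rotation is an isometry so areas/perimeters/island counts are preserved). The outline is a single polygon with 8 vertices. Extrusion per mm of travel: 0.4 × 0.3 / (π × 0.875²) = 0.049890. Accumulating E over each segment gives final E = 5.5870.

G0 X2.07 Y22.26 Z13.20
G1 X3.59 Y4.83 E0.8729
G1 X8.08 Y5.22 E1.0977
G1 X8.77 Y-2.75 E1.4968
G1 X34.67 Y-0.48 E2.7940
G1 X32.58 Y23.43 E3.9914
G1 X18.64 Y22.21 E4.6895
G1 X18.50 Y23.70 E4.7642
G1 X2.07 Y22.26 E5.5870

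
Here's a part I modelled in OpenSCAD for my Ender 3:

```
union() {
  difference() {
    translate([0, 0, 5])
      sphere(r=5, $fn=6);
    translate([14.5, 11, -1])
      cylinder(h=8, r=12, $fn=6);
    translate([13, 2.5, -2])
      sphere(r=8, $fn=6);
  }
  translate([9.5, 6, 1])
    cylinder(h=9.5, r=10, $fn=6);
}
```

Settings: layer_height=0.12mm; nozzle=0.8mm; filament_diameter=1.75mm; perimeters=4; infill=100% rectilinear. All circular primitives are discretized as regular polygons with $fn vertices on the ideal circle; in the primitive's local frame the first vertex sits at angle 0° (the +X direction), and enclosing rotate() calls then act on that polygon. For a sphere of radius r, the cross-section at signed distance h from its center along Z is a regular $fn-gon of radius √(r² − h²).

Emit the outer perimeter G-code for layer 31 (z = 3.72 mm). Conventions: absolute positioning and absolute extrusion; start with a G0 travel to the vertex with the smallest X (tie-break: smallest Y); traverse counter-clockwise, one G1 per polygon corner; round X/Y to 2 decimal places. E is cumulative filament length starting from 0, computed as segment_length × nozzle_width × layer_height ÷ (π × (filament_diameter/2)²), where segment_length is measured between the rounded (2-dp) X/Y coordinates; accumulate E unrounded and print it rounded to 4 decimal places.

At z = 3.72 mm: the sphere: section is a regular 6-gon, circumradius = √(r²−h²) = √(5²−1.28²) = 4.833; the cylinder at (14.5, 11): section is a regular 6-gon, circumradius r=12; the r=8 sphere at (13, 2.5) contributes a regular 6-gon of circumradius √(8²−5.72²) = 5.593; Taking the first minus the rest: starting from the r=5 sphere, the r=12 cylinder at (14.5, 11) misses the remaining region (no effect); the r=8 sphere at (13, 2.5) misses the remaining region (no effect) — 1 connected region; the r=10 cylinder at (9.5, 6) gives a regular 6-gon of circumradius 10 (constant along its height); Combining (union): the regions partially overlap (shared area 9.34 mm²), so overlapping operands fuse into one piece — 1 connected region. The outline is a single polygon with 12 vertices. Extrusion per mm of travel: 0.8 × 0.12 / (π × 0.875²) = 0.039912. Accumulating E over each segment gives final E = 2.9429.

G0 X-4.83 Y0.00 Z3.72
G1 X-2.42 Y-4.19 E0.1929
G1 X2.42 Y-4.19 E0.3861
G1 X3.90 Y-1.62 E0.5045
G1 X4.50 Y-2.66 E0.5524
G1 X14.50 Y-2.66 E0.9515
G1 X19.50 Y6.00 E1.3506
G1 X14.50 Y14.66 E1.7497
G1 X4.50 Y14.66 E2.1489
G1 X-0.50 Y6.00 E2.5480
G1 X0.55 Y4.19 E2.6315
G1 X-2.42 Y4.19 E2.7500
G1 X-4.83 Y0.00 E2.9429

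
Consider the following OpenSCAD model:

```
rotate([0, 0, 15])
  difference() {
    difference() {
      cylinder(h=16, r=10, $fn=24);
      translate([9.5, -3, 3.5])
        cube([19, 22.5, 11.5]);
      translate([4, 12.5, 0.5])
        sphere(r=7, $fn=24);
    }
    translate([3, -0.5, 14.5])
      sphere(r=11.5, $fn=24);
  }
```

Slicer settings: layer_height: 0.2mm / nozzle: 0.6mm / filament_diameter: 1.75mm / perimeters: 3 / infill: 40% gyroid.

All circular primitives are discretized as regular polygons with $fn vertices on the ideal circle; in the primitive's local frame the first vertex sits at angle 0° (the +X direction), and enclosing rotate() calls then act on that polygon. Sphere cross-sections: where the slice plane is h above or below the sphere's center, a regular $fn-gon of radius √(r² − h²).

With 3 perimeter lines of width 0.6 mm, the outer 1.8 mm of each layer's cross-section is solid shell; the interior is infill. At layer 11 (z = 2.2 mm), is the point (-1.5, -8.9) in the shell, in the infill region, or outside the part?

At z = 2.2 mm: the cylinder: section is a regular 24-gon, circumradius r=10; the cube at (9.5, -3) is not intersected at this z (z outside [3.5, 15]); the r=7 sphere at (4, 12.5) slices to a regular 24-gon of circumradius 6.790 (√(r²−h²) with h=1.7 from center); Taking the first minus the rest: starting from the r=10 cylinder, the r=7 sphere at (4, 12.5) partially overlaps it — only the 24.52 mm² overlap (of its 143.21 mm²) is removed, clipping the outline — 1 connected region; the sphere at (3, -0.5) is not intersected at this z (|z−center|=12.300 > r=11.5); After the difference (first − rest): none of the subtracted shapes is present at this height, so the result so far is unchanged — 1 connected region; (whole slice rotated 15° about Z — lengths, areas and connectivity unchanged). Overall, the cross-section is a single solid region. Undo the 15° rotation: the query point maps to (-3.752, -8.209) in the un-rotated model frame. The nearest boundary edge runs (-2.59, -9.66)→(-5.00, -8.66); distance from the point to it = 0.89 mm. The point is inside the cross-section, 0.89 mm from the nearest boundary — within the 1.8 mm shell band (3 × 0.6).

shell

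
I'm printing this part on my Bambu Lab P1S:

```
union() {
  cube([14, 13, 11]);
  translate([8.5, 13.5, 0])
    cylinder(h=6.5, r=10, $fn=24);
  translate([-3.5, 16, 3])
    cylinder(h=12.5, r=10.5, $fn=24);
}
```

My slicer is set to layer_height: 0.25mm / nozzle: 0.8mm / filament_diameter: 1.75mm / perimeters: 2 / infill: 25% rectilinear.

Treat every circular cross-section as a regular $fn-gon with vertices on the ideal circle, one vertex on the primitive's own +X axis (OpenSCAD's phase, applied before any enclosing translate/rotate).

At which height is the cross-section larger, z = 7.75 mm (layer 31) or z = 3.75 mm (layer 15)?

Layer 31 (z = 7.75): the cube (footprint 14×13) is included at this height (area 182.00 mm²); the cylinder at (8.5, 13.5) does not reach this height (z outside [0, 6.5]); the r=10.5 cylinder at (-3.5, 16) gives a regular 24-gon of circumradius 10.5 (constant along its height) (area = (24/2)·10.500²·sin(360°/24) = 342.42 mm²); Combining (union): the regions partially overlap — summed areas 524.42 mm² minus the doubly-counted overlap 29.35 mm² gives 495.07 mm² — area = 495.07 mm². So its area = 495.07 mm². Layer 15 (z = 3.75): the cube is present — its section is the full 14×13 rectangle (area 182.00 mm²); the r=10 cylinder at (8.5, 13.5) gives a regular 24-gon of circumradius 10 (constant along its height) (area = (24/2)·10.000²·sin(360°/24) = 310.58 mm²); the r=10.5 cylinder at (-3.5, 16) gives a regular 24-gon of circumradius 10.5 (constant along its height) (area = (24/2)·10.500²·sin(360°/24) = 342.42 mm²); Taking the union: the regions partially overlap — summed areas 835.00 mm² minus the doubly-counted overlap 211.07 mm² gives 623.93 mm² — area = 623.93 mm². So its area = 623.93 mm². Layer 15 is larger (623.93 vs 495.07 mm²).

layer 15 (z = 3.75 mm)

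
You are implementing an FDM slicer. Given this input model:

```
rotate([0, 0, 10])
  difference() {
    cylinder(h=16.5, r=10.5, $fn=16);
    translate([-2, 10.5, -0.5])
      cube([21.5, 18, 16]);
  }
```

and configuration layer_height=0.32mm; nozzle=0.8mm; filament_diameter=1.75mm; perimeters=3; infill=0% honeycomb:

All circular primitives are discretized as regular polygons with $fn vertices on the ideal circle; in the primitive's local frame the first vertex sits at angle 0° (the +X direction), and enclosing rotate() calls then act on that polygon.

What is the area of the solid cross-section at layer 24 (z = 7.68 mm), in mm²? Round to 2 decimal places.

At z = 7.68 mm: the r=10.5 cylinder contributes a regular 16-gon of circumradius 10.5 (area = (16/2)·10.500²·sin(360°/16) = 337.53 mm²); the cube at (-2, 10.5) (footprint 21.5×18) is included at this height (area 387.00 mm²); After the difference (first − rest): starting from the r=10.5 cylinder (337.53 mm²), the 21.5×18 cube at (-2, 10.5) misses the remaining region (no effect) — area = 337.53 mm²; (whole slice rotated 10° about Z — lengths, areas and connectivity unchanged). Overall, the cross-section is a single solid region. Net area = 337.53 mm².

337.53 mm²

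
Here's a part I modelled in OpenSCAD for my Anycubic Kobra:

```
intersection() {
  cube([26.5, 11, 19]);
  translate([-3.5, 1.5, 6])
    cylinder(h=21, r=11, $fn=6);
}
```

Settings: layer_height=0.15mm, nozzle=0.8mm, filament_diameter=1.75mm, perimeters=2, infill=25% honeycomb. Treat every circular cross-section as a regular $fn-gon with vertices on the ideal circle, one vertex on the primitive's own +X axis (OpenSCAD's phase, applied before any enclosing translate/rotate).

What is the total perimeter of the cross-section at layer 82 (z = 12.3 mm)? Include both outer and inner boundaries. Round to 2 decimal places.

32.35 mm

At z = 12.3 mm: the cube is present — its section is the full 26.5×11 rectangle (perimeter 75.00 mm); the r=11 cylinder at (-3.5, 1.5) gives a regular 6-gon of circumradius 11 (constant along its height) (perimeter = 2·6·11.000·sin(180°/6) = 66.00 mm); Keeping only the common overlap: the r=11 cylinder at (-3.5, 1.5) partially overlaps the 26.5×11 cube; clipping to the common part keeps 55.80 mm² — boundary = 32.35 mm. Overall, the cross-section is a single solid region. Total boundary length (outer) = 32.35 mm.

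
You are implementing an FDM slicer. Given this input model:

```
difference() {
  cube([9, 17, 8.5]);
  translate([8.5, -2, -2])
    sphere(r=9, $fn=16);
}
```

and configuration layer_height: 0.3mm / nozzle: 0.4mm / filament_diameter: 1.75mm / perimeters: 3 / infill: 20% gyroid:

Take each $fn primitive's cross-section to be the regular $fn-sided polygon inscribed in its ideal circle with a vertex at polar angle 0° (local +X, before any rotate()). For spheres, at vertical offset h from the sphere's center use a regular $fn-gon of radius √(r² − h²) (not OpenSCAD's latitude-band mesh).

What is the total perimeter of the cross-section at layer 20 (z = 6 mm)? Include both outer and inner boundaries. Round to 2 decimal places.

At z = 6 mm: the cube is present — its section is the full 9×17 rectangle (perimeter 52.00 mm); the r=9 sphere at (8.5, -2) contributes a regular 16-gon of circumradius √(9²−8²) = 4.123 (perimeter = 2·16·4.123·sin(180°/16) = 25.74 mm); Subtracting the remaining from the first: starting from the 9×17 cube, the r=9 sphere at (8.5, -2) partially overlaps it — only the 6.24 mm² overlap (of its 52.04 mm²) is removed, clipping the outline — boundary = 50.78 mm. Overall, the cross-section is a single solid region. Total boundary length (outer) = 50.78 mm.

50.78 mm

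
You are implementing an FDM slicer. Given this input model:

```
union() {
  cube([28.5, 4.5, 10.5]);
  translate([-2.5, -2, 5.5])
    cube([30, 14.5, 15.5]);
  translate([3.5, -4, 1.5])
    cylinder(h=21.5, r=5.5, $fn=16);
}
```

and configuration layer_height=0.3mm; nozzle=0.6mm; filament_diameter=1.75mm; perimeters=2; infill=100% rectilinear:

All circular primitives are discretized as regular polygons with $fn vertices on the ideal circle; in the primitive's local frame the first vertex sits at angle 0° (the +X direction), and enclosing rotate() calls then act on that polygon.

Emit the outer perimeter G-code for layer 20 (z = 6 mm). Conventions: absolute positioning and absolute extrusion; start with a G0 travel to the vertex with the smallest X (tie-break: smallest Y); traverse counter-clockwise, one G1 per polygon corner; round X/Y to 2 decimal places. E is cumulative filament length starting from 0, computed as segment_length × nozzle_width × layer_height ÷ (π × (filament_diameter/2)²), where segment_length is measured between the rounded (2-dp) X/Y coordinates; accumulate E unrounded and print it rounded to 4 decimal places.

At z = 6 mm: the cube (footprint 28.5×4.5) is included at this height; the 30×14.5 cube at (-2.5, -2) contributes its full rectangle; the cylinder at (3.5, -4): section is a regular 16-gon, circumradius r=5.5; Merging all regions: the regions partially overlap (shared area 148.85 mm²), so overlapping operands fuse into one piece — 1 connected region. The outline is a single polygon with 19 vertices. Extrusion per mm of travel: 0.6 × 0.3 / (π × 0.875²) = 0.074835. Accumulating E over each segment gives final E = 7.6365.

G0 X-2.50 Y-2.00 Z6.00
G1 X-1.60 Y-2.00 E0.0674
G1 X-2.00 Y-4.00 E0.2200
G1 X-1.58 Y-6.10 E0.3803
G1 X-0.39 Y-7.89 E0.5411
G1 X1.40 Y-9.08 E0.7020
G1 X3.50 Y-9.50 E0.8622
G1 X5.60 Y-9.08 E1.0225
G1 X7.39 Y-7.89 E1.1834
G1 X8.58 Y-6.10 E1.3442
G1 X9.00 Y-4.00 E1.5045
G1 X8.60 Y-2.00 E1.6571
G1 X27.50 Y-2.00 E3.0715
G1 X27.50 Y0.00 E3.2212
G1 X28.50 Y0.00 E3.2960
G1 X28.50 Y4.50 E3.6328
G1 X27.50 Y4.50 E3.7076
G1 X27.50 Y12.50 E4.3063
G1 X-2.50 Y12.50 E6.5513
G1 X-2.50 Y-2.00 E7.6365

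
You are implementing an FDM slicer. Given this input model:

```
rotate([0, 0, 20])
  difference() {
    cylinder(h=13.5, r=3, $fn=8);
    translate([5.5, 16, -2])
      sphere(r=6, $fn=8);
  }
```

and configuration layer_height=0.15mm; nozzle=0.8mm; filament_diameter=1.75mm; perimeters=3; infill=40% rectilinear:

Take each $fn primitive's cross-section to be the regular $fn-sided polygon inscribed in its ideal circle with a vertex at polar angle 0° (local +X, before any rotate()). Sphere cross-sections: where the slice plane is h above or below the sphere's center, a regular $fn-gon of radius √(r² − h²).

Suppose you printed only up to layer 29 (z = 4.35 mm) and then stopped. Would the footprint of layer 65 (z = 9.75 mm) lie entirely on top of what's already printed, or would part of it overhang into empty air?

Compare the two slices. At z = 4.35: the r=3 cylinder contributes a regular 8-gon of circumradius 3 (area = (8/2)·3.000²·sin(360°/8) = 25.46 mm²); the sphere at (5.5, 16) does not reach this height (|z−center|=6.350 > r=6); Taking the first minus the rest: none of the subtracted shapes is present at this height, so the r=3 cylinder is unchanged — area = 25.46 mm²; (rotated 20° about Z; rotation is an isometry so areas/perimeters/island counts are preserved). At z = 9.75: the r=3 cylinder contributes a regular 8-gon of circumradius 3 (area = (8/2)·3.000²·sin(360°/8) = 25.46 mm²); the sphere at (5.5, 16) is absent (|z−center|=11.750 > r=6); Subtracting the remaining from the first: none of the subtracted shapes is present at this height, so the r=3 cylinder is unchanged — area = 25.46 mm²; (rotated 20° about Z; rotation is an isometry so areas/perimeters/island counts are preserved). Checking containment: the cross-section at z = 9.75 is a subset of the cross-section at z = 4.35.

entirely on top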